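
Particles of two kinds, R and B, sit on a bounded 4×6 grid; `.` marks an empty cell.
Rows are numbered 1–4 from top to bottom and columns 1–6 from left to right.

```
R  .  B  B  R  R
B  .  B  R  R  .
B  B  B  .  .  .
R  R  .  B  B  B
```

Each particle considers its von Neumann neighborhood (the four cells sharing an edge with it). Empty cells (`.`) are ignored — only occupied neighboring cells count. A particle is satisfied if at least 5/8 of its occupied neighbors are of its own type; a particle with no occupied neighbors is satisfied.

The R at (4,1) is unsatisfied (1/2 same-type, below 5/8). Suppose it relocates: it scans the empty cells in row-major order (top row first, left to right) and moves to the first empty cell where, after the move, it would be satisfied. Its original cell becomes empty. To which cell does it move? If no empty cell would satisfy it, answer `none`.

(2,6)

Vacating (4,1). Empty cells in order:
  (1,2): 1/2 same-type → still unsatisfied.
  (2,2): 0/3 same-type → still unsatisfied.
  (2,6): 2/2 same-type → satisfied — stop here.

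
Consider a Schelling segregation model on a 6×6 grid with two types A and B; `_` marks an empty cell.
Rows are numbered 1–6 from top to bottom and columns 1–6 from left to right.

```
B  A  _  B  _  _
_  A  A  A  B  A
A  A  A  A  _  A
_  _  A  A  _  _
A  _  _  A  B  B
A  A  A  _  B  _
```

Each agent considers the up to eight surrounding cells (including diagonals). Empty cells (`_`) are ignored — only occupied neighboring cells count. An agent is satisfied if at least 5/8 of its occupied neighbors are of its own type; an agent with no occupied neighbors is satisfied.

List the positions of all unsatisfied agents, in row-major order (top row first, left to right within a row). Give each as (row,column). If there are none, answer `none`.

Row 1: (1,1)B 0/2 not · (1,2)A 2/3 satisfied · (1,4)B 1/3 not
Row 2: (2,2)A 5/6 satisfied · (2,3)A 6/7 satisfied · (2,4)A 3/5 not · (2,5)B 1/5 not · (2,6)A 1/2 not
Row 3: (3,1)A 2/2 satisfied · (3,2)A 5/5 satisfied · (3,3)A 7/7 satisfied · (3,4)A 5/6 satisfied · (3,6)A 1/2 not
Row 4: (4,3)A 5/5 satisfied · (4,4)A 4/5 satisfied
Row 5: (5,1)A 2/2 satisfied · (5,4)A 3/5 not · (5,5)B 2/4 not · (5,6)B 2/2 satisfied
Row 6: (6,1)A 2/2 satisfied · (6,2)A 3/3 satisfied · (6,3)A 2/2 satisfied · (6,5)B 2/3 satisfied

(1,1), (1,4), (2,4), (2,5), (2,6), (3,6), (5,4), (5,5)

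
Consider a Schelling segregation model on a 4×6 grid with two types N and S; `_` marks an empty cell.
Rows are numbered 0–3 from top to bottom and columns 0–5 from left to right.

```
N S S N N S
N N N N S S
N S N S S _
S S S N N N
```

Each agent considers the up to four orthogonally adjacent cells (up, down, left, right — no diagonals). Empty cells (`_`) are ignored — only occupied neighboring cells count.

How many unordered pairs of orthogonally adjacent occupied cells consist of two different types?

Scan each occupied cell's neighbors to the right and below so each pair is counted once.
Row 0: N(0,0)–S(0,1)≠ N(0,0)–N(1,0)= S(0,1)–S(0,2)= S(0,1)–N(1,1)≠ S(0,2)–N(0,3)≠ S(0,2)–N(1,2)≠ N(0,3)–N(0,4)= N(0,3)–N(1,3)= N(0,4)–S(0,5)≠ N(0,4)–S(1,4)≠ S(0,5)–S(1,5)=  → 6/11 unlike.
Row 1: N(1,0)–N(1,1)= N(1,0)–N(2,0)= N(1,1)–N(1,2)= N(1,1)–S(2,1)≠ N(1,2)–N(1,3)= N(1,2)–N(2,2)= N(1,3)–S(1,4)≠ N(1,3)–S(2,3)≠ S(1,4)–S(1,5)= S(1,4)–S(2,4)=  → 3/10 unlike.
Row 2: N(2,0)–S(2,1)≠ N(2,0)–S(3,0)≠ S(2,1)–N(2,2)≠ S(2,1)–S(3,1)= N(2,2)–S(2,3)≠ N(2,2)–S(3,2)≠ S(2,3)–S(2,4)= S(2,3)–N(3,3)≠ S(2,4)–N(3,4)≠  → 7/9 unlike.
Row 3: S(3,0)–S(3,1)= S(3,1)–S(3,2)= S(3,2)–N(3,3)≠ N(3,3)–N(3,4)= N(3,4)–N(3,5)=  → 1/5 unlike.
Total adjacent occupied pairs: 35; unlike-type pairs: 17.

17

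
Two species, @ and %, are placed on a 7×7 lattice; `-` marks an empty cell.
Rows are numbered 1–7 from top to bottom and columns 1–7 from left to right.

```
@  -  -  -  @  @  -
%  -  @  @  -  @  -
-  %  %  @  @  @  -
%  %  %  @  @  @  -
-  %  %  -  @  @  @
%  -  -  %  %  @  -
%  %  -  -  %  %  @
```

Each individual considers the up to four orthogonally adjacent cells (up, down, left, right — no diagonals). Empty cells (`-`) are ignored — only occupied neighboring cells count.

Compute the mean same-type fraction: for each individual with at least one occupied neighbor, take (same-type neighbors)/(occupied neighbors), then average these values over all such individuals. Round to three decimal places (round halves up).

0.781

(1,1)@ 0/1
(1,5)@ 1/1
(1,6)@ 2/2
(2,1)% 0/1
(2,3)@ 1/2
(2,4)@ 2/2
(2,6)@ 2/2
(3,2)% 2/2
(3,3)% 2/4
(3,4)@ 3/4
(3,5)@ 3/3
(3,6)@ 3/3
(4,1)% 1/1
(4,2)% 4/4
(4,3)% 3/4
(4,4)@ 2/3
(4,5)@ 4/4
(4,6)@ 3/3
(5,2)% 2/2
(5,3)% 2/2
(5,5)@ 2/3
(5,6)@ 4/4
(5,7)@ 1/1
(6,1)% 1/1
(6,4)% 1/1
(6,5)% 2/4
(6,6)@ 1/3
(7,1)% 2/2
(7,2)% 1/1
(7,5)% 2/2
(7,6)% 1/3
(7,7)@ 0/1
Sum over 32 individuals: 0/1 + 1/1 + 2/2 + 0/1 + 1/2 + 2/2 + 2/2 + 2/2 + 2/4 + 3/4 + 3/3 + 3/3 + 1/1 + 4/4 + 3/4 + 2/3 + 4/4 + 3/3 + 2/2 + 2/2 + 2/3 + 4/4 + 1/1 + 1/1 + 1/1 + 2/4 + 1/3 + 2/2 + 1/1 + 2/2 + 1/3 + 0/1 = 25; mean = 25 ÷ 32 = 25/32 = 0.78125 → 0.781.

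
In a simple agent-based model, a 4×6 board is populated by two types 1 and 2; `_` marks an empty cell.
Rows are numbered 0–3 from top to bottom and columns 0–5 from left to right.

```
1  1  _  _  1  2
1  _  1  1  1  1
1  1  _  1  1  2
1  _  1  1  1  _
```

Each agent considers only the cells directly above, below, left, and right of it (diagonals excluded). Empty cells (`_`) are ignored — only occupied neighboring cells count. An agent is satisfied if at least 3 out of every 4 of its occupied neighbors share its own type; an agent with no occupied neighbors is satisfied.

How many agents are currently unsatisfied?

4

(0,0)1 2/2 ok
(0,1)1 1/1 ok
(0,4)1 1/2 unhappy
(0,5)2 0/2 unhappy
(1,0)1 2/2 ok
(1,2)1 1/1 ok
(1,3)1 3/3 ok
(1,4)1 4/4 ok
(1,5)1 1/3 unhappy
(2,0)1 3/3 ok
(2,1)1 1/1 ok
(2,3)1 3/3 ok
(2,4)1 3/4 ok
(2,5)2 0/2 unhappy
(3,0)1 1/1 ok
(3,2)1 1/1 ok
(3,3)1 3/3 ok
(3,4)1 2/2 ok
Unsatisfied: (0,4), (0,5), (1,5), (2,5) — 4 in total.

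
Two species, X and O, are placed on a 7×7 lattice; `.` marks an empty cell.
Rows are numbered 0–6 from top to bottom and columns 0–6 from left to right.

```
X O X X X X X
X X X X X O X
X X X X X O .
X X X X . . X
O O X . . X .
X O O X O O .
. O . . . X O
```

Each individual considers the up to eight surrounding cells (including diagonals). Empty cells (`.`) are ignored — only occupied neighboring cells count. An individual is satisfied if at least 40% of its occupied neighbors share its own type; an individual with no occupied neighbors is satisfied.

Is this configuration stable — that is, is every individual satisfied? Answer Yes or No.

No

(0,0)X 2/3 ✓
(0,1)O 0/5 ✗
(0,2)X 4/5 ✓
(0,3)X 5/5 ✓
(0,4)X 4/5 ✓
(0,5)X 4/5 ✓
(0,6)X 2/3 ✓
(1,0)X 4/5 ✓
(1,1)X 7/8 ✓
(1,2)X 7/8 ✓
(1,3)X 8/8 ✓
(1,4)X 6/8 ✓
(1,5)O 1/7 ✗
(1,6)X 2/4 ✓
(2,0)X 5/5 ✓
(2,1)X 8/8 ✓
(2,2)X 8/8 ✓
(2,3)X 7/7 ✓
(2,4)X 4/6 ✓
(2,5)O 1/5 ✗
(3,0)X 3/5 ✓
(3,1)X 6/8 ✓
(3,2)X 6/7 ✓
(3,3)X 5/5 ✓
(3,6)X 1/2 ✓
(4,0)O 2/5 ✓
(4,1)O 3/8 ✗
(4,2)X 4/7 ✓
(4,5)X 1/3 ✗
(5,0)X 0/4 ✗
(5,1)O 4/6 ✓
(5,2)O 3/5 ✓
(5,3)X 1/3 ✗
(5,4)O 1/4 ✗
(5,5)O 2/4 ✓
(6,1)O 2/3 ✓
(6,5)X 0/3 ✗
(6,6)O 1/2 ✓
For instance (0,1) has only 0/5 same-type neighbors, below 2/5.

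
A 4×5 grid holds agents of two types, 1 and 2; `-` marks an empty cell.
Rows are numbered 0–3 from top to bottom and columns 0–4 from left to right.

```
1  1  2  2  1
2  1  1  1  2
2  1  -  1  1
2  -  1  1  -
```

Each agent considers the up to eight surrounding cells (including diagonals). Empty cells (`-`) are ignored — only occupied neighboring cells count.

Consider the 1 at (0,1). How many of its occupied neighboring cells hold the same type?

Occupied neighbors of (0,1): (0,0)=1, (0,2)=2, (1,0)=2, (1,1)=1, (1,2)=1.
Same type (1): 3 of 5.

3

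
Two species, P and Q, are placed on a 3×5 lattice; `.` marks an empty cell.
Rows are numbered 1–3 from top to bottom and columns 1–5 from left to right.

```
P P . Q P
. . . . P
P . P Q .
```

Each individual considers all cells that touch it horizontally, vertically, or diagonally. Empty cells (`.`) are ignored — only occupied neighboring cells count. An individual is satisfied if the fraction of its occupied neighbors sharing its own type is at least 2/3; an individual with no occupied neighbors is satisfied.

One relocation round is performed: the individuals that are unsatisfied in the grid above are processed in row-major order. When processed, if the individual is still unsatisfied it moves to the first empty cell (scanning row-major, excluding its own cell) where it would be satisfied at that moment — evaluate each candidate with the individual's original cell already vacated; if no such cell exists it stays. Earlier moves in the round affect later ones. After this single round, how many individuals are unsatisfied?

1

Initially unsatisfied (in order): (1,4), (1,5), (2,5), (3,3), (3,4).
  (1,4): no empty cell satisfies it; stays.
  (1,5) → (2,1).
  (2,5) → (2,2).
  (3,3) → (1,3).
  (3,4): now satisfied by earlier moves; stays.
Resulting grid:
P P P Q .
P P . . .
P . . Q .
Unsatisfied now: (1,4).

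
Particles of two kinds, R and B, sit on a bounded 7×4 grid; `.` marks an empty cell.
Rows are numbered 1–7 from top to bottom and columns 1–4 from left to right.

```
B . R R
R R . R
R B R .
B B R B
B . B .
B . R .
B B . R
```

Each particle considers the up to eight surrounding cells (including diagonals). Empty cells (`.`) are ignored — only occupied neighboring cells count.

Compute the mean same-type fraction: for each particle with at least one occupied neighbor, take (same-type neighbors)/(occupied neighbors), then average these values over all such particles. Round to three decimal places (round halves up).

0.635

Row 1: (1,1)B 0/2 · (1,3)R 3/3 · (1,4)R 2/2
Row 2: (2,1)R 2/4 · (2,2)R 4/6 · (2,4)R 3/3
Row 3: (3,1)R 2/5 · (3,2)B 2/7 · (3,3)R 3/6
Row 4: (4,1)B 3/4 · (4,2)B 4/7 · (4,3)R 1/5 · (4,4)B 1/3
Row 5: (5,1)B 3/3 · (5,3)B 2/4
Row 6: (6,1)B 3/3 · (6,3)R 1/3
Row 7: (7,1)B 2/2 · (7,2)B 2/3 · (7,4)R 1/1
Sum over 20 particles: 0/2 + 3/3 + 2/2 + 2/4 + 4/6 + 3/3 + 2/5 + 2/7 + 3/6 + 3/4 + 4/7 + 1/5 + 1/3 + 3/3 + 2/4 + 3/3 + 1/3 + 2/2 + 2/3 + 1/1 = 1779/140; mean = 1779/140 ÷ 20 = 1779/2800 = 0.635357… → 0.635.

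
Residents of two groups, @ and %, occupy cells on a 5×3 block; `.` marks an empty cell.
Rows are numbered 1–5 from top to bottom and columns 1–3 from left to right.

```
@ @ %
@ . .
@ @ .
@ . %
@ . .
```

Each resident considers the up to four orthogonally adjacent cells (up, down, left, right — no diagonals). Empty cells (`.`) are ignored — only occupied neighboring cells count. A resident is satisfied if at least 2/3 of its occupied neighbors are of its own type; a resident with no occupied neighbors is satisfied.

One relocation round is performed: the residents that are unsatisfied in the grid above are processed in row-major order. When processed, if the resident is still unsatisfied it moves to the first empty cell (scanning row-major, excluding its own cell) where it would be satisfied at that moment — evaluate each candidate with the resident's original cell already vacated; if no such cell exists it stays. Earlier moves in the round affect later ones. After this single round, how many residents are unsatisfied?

0

Initially unsatisfied (in order): (1,2), (1,3).
  (1,2) → (2,2).
  (1,3): now satisfied by earlier moves; stays.
Resulting grid:
@ . %
@ @ .
@ @ .
@ . %
@ . .
All satisfied now.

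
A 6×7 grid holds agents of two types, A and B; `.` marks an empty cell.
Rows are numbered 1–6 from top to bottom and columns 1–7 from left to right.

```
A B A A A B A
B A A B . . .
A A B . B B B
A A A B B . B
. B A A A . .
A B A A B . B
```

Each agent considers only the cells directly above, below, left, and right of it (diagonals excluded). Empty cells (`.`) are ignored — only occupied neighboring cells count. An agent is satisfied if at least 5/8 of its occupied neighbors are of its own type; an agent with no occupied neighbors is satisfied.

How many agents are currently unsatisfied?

17

(1,1)A 0/2 unhappy
(1,2)B 0/3 unhappy
(1,3)A 2/3 ok
(1,4)A 2/3 ok
(1,5)A 1/2 unhappy
(1,6)B 0/2 unhappy
(1,7)A 0/1 unhappy
(2,1)B 0/3 unhappy
(2,2)A 2/4 unhappy
(2,3)A 2/4 unhappy
(2,4)B 0/2 unhappy
(3,1)A 2/3 ok
(3,2)A 3/4 ok
(3,3)B 0/3 unhappy
(3,5)B 2/2 ok
(3,6)B 2/2 ok
(3,7)B 2/2 ok
(4,1)A 2/2 ok
(4,2)A 3/4 ok
(4,3)A 2/4 unhappy
(4,4)B 1/3 unhappy
(4,5)B 2/3 ok
(4,7)B 1/1 ok
(5,2)B 1/3 unhappy
(5,3)A 3/4 ok
(5,4)A 3/4 ok
(5,5)A 1/3 unhappy
(6,1)A 0/1 unhappy
(6,2)B 1/3 unhappy
(6,3)A 2/3 ok
(6,4)A 2/3 ok
(6,5)B 0/2 unhappy
(6,7)B 0/0 ok
Unsatisfied: (1,1), (1,2), (1,5), (1,6), (1,7), (2,1), (2,2), (2,3), (2,4), (3,3), (4,3), (4,4), (5,2), (5,5), (6,1), (6,2), (6,5) — 17 in total.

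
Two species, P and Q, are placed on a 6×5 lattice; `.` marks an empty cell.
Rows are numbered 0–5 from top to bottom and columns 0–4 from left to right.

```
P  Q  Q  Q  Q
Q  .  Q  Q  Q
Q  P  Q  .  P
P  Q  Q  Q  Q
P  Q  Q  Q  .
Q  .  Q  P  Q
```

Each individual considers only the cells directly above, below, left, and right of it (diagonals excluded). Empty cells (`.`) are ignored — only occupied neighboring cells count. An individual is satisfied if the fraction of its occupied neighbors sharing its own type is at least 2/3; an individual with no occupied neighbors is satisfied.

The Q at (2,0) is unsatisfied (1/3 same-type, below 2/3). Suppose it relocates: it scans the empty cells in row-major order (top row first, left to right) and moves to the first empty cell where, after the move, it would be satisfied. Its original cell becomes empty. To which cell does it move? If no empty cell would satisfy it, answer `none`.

(1,1)

Vacating (2,0). Empty cells in order:
  (1,1): 3/4 same-type → satisfied — stop here.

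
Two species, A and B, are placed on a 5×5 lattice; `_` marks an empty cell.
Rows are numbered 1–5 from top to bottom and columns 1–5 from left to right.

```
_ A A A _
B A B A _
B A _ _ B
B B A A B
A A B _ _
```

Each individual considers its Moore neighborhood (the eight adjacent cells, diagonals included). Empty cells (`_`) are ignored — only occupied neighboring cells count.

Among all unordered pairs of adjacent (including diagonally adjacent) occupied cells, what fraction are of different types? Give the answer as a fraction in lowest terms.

24/41

Scan each occupied cell's neighbors to the right and below (and the two forward diagonals) so each pair is counted once.
Row 1: A(1,2)–A(1,3)= A(1,2)–A(2,2)= A(1,2)–B(2,3)≠ A(1,2)–B(2,1)≠ A(1,3)–A(1,4)= A(1,3)–B(2,3)≠ A(1,3)–A(2,4)= A(1,3)–A(2,2)= A(1,4)–A(2,4)= A(1,4)–B(2,3)≠  → 4/10 unlike.
Row 2: B(2,1)–A(2,2)≠ B(2,1)–B(3,1)= B(2,1)–A(3,2)≠ A(2,2)–B(2,3)≠ A(2,2)–A(3,2)= A(2,2)–B(3,1)≠ B(2,3)–A(2,4)≠ B(2,3)–A(3,2)≠ A(2,4)–B(3,5)≠  → 7/9 unlike.
Row 3: B(3,1)–A(3,2)≠ B(3,1)–B(4,1)= B(3,1)–B(4,2)= A(3,2)–B(4,2)≠ A(3,2)–A(4,3)= A(3,2)–B(4,1)≠ B(3,5)–B(4,5)= B(3,5)–A(4,4)≠  → 4/8 unlike.
Row 4: B(4,1)–B(4,2)= B(4,1)–A(5,1)≠ B(4,1)–A(5,2)≠ B(4,2)–A(4,3)≠ B(4,2)–A(5,2)≠ B(4,2)–B(5,3)= B(4,2)–A(5,1)≠ A(4,3)–A(4,4)= A(4,3)–B(5,3)≠ A(4,3)–A(5,2)= A(4,4)–B(4,5)≠ A(4,4)–B(5,3)≠  → 8/12 unlike.
Row 5: A(5,1)–A(5,2)= A(5,2)–B(5,3)≠  → 1/2 unlike.
Total adjacent occupied pairs: 41; unlike-type pairs: 24.
24/41 is already in lowest terms.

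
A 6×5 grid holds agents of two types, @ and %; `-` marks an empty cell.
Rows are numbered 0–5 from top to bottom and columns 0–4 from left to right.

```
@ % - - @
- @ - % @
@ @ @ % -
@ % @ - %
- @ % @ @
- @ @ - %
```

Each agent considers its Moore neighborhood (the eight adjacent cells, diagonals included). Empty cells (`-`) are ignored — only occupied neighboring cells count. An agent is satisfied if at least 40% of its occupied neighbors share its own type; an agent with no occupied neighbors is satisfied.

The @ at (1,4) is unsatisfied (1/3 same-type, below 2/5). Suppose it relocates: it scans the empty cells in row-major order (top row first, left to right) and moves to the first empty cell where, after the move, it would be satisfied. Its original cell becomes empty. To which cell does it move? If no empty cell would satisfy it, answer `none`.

(0,3)

Vacating (1,4). Empty cells in order:
  (0,2): 1/3 same-type → still unsatisfied.
  (0,3): 1/2 same-type → satisfied — stop here.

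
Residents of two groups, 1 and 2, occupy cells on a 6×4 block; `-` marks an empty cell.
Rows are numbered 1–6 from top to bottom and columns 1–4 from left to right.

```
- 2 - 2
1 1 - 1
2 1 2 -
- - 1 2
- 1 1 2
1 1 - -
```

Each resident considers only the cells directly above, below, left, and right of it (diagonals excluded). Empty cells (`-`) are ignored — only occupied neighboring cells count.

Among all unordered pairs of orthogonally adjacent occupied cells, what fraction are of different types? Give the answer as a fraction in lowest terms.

Scan each occupied cell's neighbors to the right and below so each pair is counted once.
Row 1: 2(1,2)–1(2,2)≠ 2(1,4)–1(2,4)≠  → 2/2 unlike.
Row 2: 1(2,1)–1(2,2)= 1(2,1)–2(3,1)≠ 1(2,2)–1(3,2)=  → 1/3 unlike.
Row 3: 2(3,1)–1(3,2)≠ 1(3,2)–2(3,3)≠ 2(3,3)–1(4,3)≠  → 3/3 unlike.
Row 4: 1(4,3)–2(4,4)≠ 1(4,3)–1(5,3)= 2(4,4)–2(5,4)=  → 1/3 unlike.
Row 5: 1(5,2)–1(5,3)= 1(5,2)–1(6,2)= 1(5,3)–2(5,4)≠  → 1/3 unlike.
Row 6: 1(6,1)–1(6,2)=  → 0/1 unlike.
Total adjacent occupied pairs: 15; unlike-type pairs: 8.
8/15 is already in lowest terms.

8/15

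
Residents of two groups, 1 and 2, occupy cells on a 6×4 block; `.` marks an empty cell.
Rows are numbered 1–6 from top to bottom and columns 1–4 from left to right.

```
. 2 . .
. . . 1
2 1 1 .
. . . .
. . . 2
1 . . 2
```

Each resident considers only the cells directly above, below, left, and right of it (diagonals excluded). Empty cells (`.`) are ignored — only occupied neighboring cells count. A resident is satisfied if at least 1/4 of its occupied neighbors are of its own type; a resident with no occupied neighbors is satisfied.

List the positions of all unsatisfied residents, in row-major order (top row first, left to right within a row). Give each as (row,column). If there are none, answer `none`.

(3,1)

(1,2)2 0/0 ✓
(2,4)1 0/0 ✓
(3,1)2 0/1 ✗
(3,2)1 1/2 ✓
(3,3)1 1/1 ✓
(5,4)2 1/1 ✓
(6,1)1 0/0 ✓
(6,4)2 1/1 ✓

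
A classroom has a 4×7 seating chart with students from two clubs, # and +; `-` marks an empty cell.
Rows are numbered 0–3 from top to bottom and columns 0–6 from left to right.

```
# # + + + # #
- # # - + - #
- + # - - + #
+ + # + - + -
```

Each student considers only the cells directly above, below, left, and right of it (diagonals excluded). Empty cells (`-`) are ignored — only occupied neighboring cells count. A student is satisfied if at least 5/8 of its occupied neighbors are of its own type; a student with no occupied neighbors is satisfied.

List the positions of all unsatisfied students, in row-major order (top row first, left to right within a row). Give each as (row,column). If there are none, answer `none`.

(0,2), (0,5), (2,1), (2,5), (2,6), (3,2), (3,3)

(0,0)# 1/1 satisfied
(0,1)# 2/3 satisfied
(0,2)+ 1/3 not
(0,3)+ 2/2 satisfied
(0,4)+ 2/3 satisfied
(0,5)# 1/2 not
(0,6)# 2/2 satisfied
(1,1)# 2/3 satisfied
(1,2)# 2/3 satisfied
(1,4)+ 1/1 satisfied
(1,6)# 2/2 satisfied
(2,1)+ 1/3 not
(2,2)# 2/3 satisfied
(2,5)+ 1/2 not
(2,6)# 1/2 not
(3,0)+ 1/1 satisfied
(3,1)+ 2/3 satisfied
(3,2)# 1/3 not
(3,3)+ 0/1 not
(3,5)+ 1/1 satisfied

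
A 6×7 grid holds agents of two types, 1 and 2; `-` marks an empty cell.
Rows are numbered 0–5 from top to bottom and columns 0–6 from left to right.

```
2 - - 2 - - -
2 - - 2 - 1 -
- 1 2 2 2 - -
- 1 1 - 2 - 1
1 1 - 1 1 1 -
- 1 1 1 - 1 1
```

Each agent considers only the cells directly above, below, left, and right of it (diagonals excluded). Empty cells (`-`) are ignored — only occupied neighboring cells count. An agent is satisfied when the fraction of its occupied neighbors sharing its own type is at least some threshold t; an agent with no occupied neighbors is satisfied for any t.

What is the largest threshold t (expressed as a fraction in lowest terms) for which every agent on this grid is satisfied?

Row 0: (0,0)2 1/1 · (0,3)2 1/1
Row 1: (1,0)2 1/1 · (1,3)2 2/2 · (1,5)1 — no occupied neighbors
Row 2: (2,1)1 1/2 · (2,2)2 1/3 · (2,3)2 3/3 · (2,4)2 2/2
Row 3: (3,1)1 3/3 · (3,2)1 1/2 · (3,4)2 1/2 · (3,6)1 — no occupied neighbors
Row 4: (4,0)1 1/1 · (4,1)1 3/3 · (4,3)1 2/2 · (4,4)1 2/3 · (4,5)1 2/2
Row 5: (5,1)1 2/2 · (5,2)1 2/2 · (5,3)1 2/2 · (5,5)1 2/2 · (5,6)1 1/1
The smallest same-type fraction is 1/3 at (2,2), which reduces to 1/3. Any threshold above that leaves this agent unsatisfied.

1/3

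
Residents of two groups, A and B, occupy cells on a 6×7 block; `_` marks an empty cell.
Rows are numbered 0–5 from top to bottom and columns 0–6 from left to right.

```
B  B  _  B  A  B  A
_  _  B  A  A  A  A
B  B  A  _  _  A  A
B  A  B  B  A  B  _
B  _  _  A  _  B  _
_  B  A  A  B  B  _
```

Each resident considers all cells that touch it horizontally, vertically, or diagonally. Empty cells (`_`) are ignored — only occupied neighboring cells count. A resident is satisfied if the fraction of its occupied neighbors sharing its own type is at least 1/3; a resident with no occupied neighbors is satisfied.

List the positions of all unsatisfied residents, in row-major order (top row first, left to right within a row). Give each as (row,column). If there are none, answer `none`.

(0,0)B 1/1 satisfied
(0,1)B 2/2 satisfied
(0,3)B 1/4 not
(0,4)A 3/5 satisfied
(0,5)B 0/5 not
(0,6)A 2/3 satisfied
(1,2)B 3/5 satisfied
(1,3)A 3/5 satisfied
(1,4)A 4/6 satisfied
(1,5)A 6/7 satisfied
(1,6)A 4/5 satisfied
(2,0)B 2/3 satisfied
(2,1)B 4/6 satisfied
(2,2)A 2/6 satisfied
(2,5)A 5/6 satisfied
(2,6)A 3/4 satisfied
(3,0)B 3/4 satisfied
(3,1)A 1/6 not
(3,2)B 2/5 satisfied
(3,3)B 1/4 not
(3,4)A 2/5 satisfied
(3,5)B 1/4 not
(4,0)B 2/3 satisfied
(4,3)A 3/6 satisfied
(4,5)B 3/4 satisfied
(5,1)B 1/2 satisfied
(5,2)A 2/3 satisfied
(5,3)A 2/3 satisfied
(5,4)B 2/4 satisfied
(5,5)B 2/2 satisfied

(0,3), (0,5), (3,1), (3,3), (3,5)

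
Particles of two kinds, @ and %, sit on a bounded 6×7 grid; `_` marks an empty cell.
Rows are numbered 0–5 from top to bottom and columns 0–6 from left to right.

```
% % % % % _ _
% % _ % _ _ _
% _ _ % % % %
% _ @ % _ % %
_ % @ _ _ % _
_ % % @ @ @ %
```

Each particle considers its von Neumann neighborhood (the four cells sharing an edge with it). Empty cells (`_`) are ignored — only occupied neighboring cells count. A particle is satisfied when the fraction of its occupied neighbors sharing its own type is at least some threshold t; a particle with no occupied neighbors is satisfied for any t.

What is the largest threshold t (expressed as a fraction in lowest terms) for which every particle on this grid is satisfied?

0/1

Row 0: (0,0)% 2/2 · (0,1)% 3/3 · (0,2)% 2/2 · (0,3)% 3/3 · (0,4)% 1/1
Row 1: (1,0)% 3/3 · (1,1)% 2/2 · (1,3)% 2/2
Row 2: (2,0)% 2/2 · (2,3)% 3/3 · (2,4)% 2/2 · (2,5)% 3/3 · (2,6)% 2/2
Row 3: (3,0)% 1/1 · (3,2)@ 1/2 · (3,3)% 1/2 · (3,5)% 3/3 · (3,6)% 2/2
Row 4: (4,1)% 1/2 · (4,2)@ 1/3 · (4,5)% 1/2
Row 5: (5,1)% 2/2 · (5,2)% 1/3 · (5,3)@ 1/2 · (5,4)@ 2/2 · (5,5)@ 1/3 · (5,6)% 0/1
The smallest same-type fraction is 0/1 at (5,6), which reduces to 0/1. Any threshold above that leaves this particle unsatisfied.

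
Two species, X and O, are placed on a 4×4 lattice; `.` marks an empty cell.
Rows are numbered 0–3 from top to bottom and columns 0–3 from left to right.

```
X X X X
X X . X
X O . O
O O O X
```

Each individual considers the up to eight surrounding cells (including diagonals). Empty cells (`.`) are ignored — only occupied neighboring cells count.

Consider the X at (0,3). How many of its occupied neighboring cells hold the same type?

Occupied neighbors of (0,3): (0,2)=X, (1,3)=X.
Same type (X): 2 of 2.

2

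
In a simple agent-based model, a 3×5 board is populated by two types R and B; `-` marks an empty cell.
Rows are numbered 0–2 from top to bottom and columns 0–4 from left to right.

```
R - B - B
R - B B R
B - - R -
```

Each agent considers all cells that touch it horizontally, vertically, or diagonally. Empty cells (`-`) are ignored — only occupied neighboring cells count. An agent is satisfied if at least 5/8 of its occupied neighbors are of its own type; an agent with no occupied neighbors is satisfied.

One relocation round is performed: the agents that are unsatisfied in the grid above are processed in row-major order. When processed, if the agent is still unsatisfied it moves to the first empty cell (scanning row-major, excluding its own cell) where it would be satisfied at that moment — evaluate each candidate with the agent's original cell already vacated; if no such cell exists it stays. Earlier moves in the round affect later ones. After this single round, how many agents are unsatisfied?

Initially unsatisfied (in order): (0,4), (1,0), (1,3), (1,4), (2,0), (2,3).
  (0,4) → (0,3).
  (1,0) → (2,4).
  (1,3) → (0,1).
  (1,4): now satisfied by earlier moves; stays.
  (2,0): now satisfied by earlier moves; stays.
  (2,3): now satisfied by earlier moves; stays.
Resulting grid:
R B B B -
- - B - R
B - - R R
Unsatisfied now: (0,0).

1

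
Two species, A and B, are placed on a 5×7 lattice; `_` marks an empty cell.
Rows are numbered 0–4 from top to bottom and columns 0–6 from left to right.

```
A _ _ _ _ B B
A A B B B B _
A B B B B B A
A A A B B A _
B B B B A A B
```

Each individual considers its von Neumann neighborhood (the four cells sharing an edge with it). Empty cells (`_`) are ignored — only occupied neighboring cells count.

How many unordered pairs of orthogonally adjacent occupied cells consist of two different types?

15

Scan each occupied cell's neighbors to the right and below so each pair is counted once.
From row 0: 0 unlike of 3 pairs (running 0/3).
From row 1: 2 unlike of 11 pairs (running 2/14).
From row 2: 5 unlike of 12 pairs (running 7/26).
From row 3: 6 unlike of 11 pairs (running 13/37).
From row 4: 2 unlike of 6 pairs (running 15/43).
Total adjacent occupied pairs: 43; unlike-type pairs: 15.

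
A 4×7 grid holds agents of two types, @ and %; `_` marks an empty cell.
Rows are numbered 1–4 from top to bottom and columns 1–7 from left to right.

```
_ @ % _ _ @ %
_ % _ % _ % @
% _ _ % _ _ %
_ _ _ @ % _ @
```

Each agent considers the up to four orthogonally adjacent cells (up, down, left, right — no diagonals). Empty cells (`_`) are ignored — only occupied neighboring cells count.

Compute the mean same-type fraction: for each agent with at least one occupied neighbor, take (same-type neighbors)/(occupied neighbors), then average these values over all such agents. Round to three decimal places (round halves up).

(1,2)@ 0/2
(1,3)% 0/1
(1,6)@ 0/2
(1,7)% 0/2
(2,2)% 0/1
(2,4)% 1/1
(2,6)% 0/2
(2,7)@ 0/3
(3,1)% — no occupied neighbors
(3,4)% 1/2
(3,7)% 0/2
(4,4)@ 0/2
(4,5)% 0/1
(4,7)@ 0/1
Sum over 13 agents: 0/2 + 0/1 + 0/2 + 0/2 + 0/1 + 1/1 + 0/2 + 0/3 + 1/2 + 0/2 + 0/2 + 0/1 + 0/1 = 3/2; mean = 3/2 ÷ 13 = 3/26 = 0.115384… → 0.115.

0.115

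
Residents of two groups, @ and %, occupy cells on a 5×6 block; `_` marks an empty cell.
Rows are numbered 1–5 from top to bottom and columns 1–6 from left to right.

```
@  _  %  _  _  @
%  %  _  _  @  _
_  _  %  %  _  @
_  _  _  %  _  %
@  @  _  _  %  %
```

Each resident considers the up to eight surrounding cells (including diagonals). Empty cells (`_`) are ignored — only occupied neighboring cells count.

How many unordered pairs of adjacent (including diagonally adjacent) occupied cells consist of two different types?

Scan each occupied cell's neighbors to the right and below (and the two forward diagonals) so each pair is counted once.
From row 1: 2 unlike of 4 pairs (running 2/4).
From row 2: 1 unlike of 4 pairs (running 3/8).
From row 3: 1 unlike of 4 pairs (running 4/12).
From row 4: 0 unlike of 3 pairs (running 4/15).
From row 5: 0 unlike of 2 pairs (running 4/17).
Total adjacent occupied pairs: 17; unlike-type pairs: 4.

4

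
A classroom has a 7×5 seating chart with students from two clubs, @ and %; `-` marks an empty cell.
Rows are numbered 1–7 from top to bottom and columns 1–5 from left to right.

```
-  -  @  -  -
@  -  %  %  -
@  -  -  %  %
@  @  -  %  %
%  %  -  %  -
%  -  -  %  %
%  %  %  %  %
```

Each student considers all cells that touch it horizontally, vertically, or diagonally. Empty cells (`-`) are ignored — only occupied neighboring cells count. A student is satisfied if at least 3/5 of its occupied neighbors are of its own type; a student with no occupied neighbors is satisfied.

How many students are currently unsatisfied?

5

Row 1: (1,3)@ 0/2 unhappy
Row 2: (2,1)@ 1/1 ok · (2,3)% 2/3 ok · (2,4)% 3/4 ok
Row 3: (3,1)@ 3/3 ok · (3,4)% 5/5 ok · (3,5)% 4/4 ok
Row 4: (4,1)@ 2/4 unhappy · (4,2)@ 2/4 unhappy · (4,4)% 4/4 ok · (4,5)% 4/4 ok
Row 5: (5,1)% 2/4 unhappy · (5,2)% 2/4 unhappy · (5,4)% 4/4 ok
Row 6: (6,1)% 4/4 ok · (6,4)% 5/5 ok · (6,5)% 4/4 ok
Row 7: (7,1)% 2/2 ok · (7,2)% 3/3 ok · (7,3)% 3/3 ok · (7,4)% 4/4 ok · (7,5)% 3/3 ok
Unsatisfied: (1,3), (4,1), (4,2), (5,1), (5,2) — 5 in total.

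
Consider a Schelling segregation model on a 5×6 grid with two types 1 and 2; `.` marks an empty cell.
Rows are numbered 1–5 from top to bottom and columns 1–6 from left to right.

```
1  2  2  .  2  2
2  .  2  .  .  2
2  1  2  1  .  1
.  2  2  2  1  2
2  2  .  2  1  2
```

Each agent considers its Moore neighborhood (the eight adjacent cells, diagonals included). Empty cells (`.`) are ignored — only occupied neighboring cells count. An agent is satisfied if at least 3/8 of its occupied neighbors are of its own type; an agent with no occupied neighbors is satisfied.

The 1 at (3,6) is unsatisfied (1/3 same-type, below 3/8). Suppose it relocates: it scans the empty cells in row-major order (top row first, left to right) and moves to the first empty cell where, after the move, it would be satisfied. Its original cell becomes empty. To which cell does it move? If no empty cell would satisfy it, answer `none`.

Vacating (3,6). Empty cells in order:
  (1,4): 0/3 same-type → still unsatisfied.
  (2,2): 2/8 same-type → still unsatisfied.
  (2,4): 1/5 same-type → still unsatisfied.
  (2,5): 1/4 same-type → still unsatisfied.
  (3,5): 2/5 same-type → satisfied — stop here.

(3,5)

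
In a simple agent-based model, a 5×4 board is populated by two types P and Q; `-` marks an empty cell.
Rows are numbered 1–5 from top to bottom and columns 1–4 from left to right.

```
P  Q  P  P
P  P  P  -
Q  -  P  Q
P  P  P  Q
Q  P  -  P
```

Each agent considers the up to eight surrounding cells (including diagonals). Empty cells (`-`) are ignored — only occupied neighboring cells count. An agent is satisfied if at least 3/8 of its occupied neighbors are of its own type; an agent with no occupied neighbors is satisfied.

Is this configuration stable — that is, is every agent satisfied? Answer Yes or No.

Row 1: (1,1)P 2/3 ok · (1,2)Q 0/5 unhappy · (1,3)P 3/4 ok · (1,4)P 2/2 ok
Row 2: (2,1)P 2/4 ok · (2,2)P 5/7 ok · (2,3)P 4/6 ok
Row 3: (3,1)Q 0/4 unhappy · (3,3)P 4/6 ok · (3,4)Q 1/4 unhappy
Row 4: (4,1)P 2/4 ok · (4,2)P 4/6 ok · (4,3)P 4/6 ok · (4,4)Q 1/4 unhappy
Row 5: (5,1)Q 0/3 unhappy · (5,2)P 3/4 ok · (5,4)P 1/2 ok
For instance (1,2) has only 0/5 same-type neighbors, below 3/8.

No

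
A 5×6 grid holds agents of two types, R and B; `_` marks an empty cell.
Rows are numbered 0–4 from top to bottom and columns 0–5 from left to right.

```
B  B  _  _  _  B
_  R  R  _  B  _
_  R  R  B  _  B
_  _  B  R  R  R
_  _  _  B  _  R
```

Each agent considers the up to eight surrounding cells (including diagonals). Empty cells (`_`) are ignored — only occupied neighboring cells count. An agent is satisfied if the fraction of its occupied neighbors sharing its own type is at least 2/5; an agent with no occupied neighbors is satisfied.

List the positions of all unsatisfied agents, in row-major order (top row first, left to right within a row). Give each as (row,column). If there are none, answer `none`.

(0,1), (2,3), (2,5), (4,3)

Row 0: (0,0)B 1/2 ok · (0,1)B 1/3 unhappy · (0,5)B 1/1 ok
Row 1: (1,1)R 3/5 ok · (1,2)R 3/5 ok · (1,4)B 3/3 ok
Row 2: (2,1)R 3/4 ok · (2,2)R 4/6 ok · (2,3)B 2/6 unhappy · (2,5)B 1/3 unhappy
Row 3: (3,2)B 2/5 ok · (3,3)R 2/5 ok · (3,4)R 3/6 ok · (3,5)R 2/3 ok
Row 4: (4,3)B 1/3 unhappy · (4,5)R 2/2 ok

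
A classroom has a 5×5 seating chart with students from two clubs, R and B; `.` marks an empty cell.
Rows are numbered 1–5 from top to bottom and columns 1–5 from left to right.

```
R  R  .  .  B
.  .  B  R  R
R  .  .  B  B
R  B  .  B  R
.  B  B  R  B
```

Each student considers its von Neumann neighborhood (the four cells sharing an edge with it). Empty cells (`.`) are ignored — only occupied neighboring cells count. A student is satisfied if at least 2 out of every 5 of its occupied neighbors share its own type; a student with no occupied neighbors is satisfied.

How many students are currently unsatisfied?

9

(1,1)R 1/1 ok
(1,2)R 1/1 ok
(1,5)B 0/1 unhappy
(2,3)B 0/1 unhappy
(2,4)R 1/3 unhappy
(2,5)R 1/3 unhappy
(3,1)R 1/1 ok
(3,4)B 2/3 ok
(3,5)B 1/3 unhappy
(4,1)R 1/2 ok
(4,2)B 1/2 ok
(4,4)B 1/3 unhappy
(4,5)R 0/3 unhappy
(5,2)B 2/2 ok
(5,3)B 1/2 ok
(5,4)R 0/3 unhappy
(5,5)B 0/2 unhappy
Unsatisfied: (1,5), (2,3), (2,4), (2,5), (3,5), (4,4), (4,5), (5,4), (5,5) — 9 in total.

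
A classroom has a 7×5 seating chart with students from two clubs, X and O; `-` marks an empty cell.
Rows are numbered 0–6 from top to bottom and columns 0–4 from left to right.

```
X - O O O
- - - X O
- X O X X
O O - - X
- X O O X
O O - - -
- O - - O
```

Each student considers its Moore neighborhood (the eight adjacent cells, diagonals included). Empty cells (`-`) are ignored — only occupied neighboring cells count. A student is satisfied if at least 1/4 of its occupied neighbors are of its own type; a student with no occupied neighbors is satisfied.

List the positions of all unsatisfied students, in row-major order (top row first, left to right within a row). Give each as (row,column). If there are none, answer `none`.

(0,0)X 0/0 satisfied
(0,2)O 1/2 satisfied
(0,3)O 3/4 satisfied
(0,4)O 2/3 satisfied
(1,3)X 2/7 satisfied
(1,4)O 2/5 satisfied
(2,1)X 0/3 not
(2,2)O 1/4 satisfied
(2,3)X 3/5 satisfied
(2,4)X 3/4 satisfied
(3,0)O 1/3 satisfied
(3,1)O 3/5 satisfied
(3,4)X 3/4 satisfied
(4,1)X 0/5 not
(4,2)O 3/4 satisfied
(4,3)O 1/3 satisfied
(4,4)X 1/2 satisfied
(5,0)O 2/3 satisfied
(5,1)O 3/4 satisfied
(6,1)O 2/2 satisfied
(6,4)O 0/0 satisfied

(2,1), (4,1)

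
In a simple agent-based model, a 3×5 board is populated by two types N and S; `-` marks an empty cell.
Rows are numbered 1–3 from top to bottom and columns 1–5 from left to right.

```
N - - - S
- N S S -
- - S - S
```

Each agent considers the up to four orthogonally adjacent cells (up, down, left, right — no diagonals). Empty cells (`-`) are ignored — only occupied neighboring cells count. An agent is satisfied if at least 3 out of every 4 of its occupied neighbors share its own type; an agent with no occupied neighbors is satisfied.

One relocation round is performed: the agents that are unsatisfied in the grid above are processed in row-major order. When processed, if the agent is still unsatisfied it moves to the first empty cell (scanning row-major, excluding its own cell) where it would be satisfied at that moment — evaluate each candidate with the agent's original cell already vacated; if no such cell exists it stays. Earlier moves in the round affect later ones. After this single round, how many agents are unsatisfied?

Initially unsatisfied (in order): (2,2), (2,3).
  (2,2) → (1,2).
  (2,3): now satisfied by earlier moves; stays.
Resulting grid:
N N - - S
- - S S -
- - S - S
All satisfied now.

0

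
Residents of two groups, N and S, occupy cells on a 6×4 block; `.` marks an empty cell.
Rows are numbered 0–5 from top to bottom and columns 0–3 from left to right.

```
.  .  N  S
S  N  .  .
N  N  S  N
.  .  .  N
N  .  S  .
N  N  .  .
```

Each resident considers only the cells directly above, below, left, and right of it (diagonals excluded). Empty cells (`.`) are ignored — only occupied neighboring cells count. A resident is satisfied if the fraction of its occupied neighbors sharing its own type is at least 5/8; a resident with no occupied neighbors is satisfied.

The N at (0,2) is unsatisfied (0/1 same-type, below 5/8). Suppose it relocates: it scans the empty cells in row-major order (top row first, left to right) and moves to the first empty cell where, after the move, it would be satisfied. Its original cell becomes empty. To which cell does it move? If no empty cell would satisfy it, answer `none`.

(0,1)

Vacating (0,2). Empty cells in order:
  (0,0): 0/1 same-type → still unsatisfied.
  (0,1): 1/1 same-type → satisfied — stop here.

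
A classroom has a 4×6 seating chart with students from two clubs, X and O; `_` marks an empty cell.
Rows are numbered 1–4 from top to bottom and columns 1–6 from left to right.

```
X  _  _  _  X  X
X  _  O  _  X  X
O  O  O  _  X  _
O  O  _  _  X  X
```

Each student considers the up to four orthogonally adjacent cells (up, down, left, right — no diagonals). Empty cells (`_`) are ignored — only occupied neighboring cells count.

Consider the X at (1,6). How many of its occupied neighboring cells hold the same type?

Occupied neighbors of (1,6): (2,6)=X, (1,5)=X.
Same type (X): 2 of 2.

2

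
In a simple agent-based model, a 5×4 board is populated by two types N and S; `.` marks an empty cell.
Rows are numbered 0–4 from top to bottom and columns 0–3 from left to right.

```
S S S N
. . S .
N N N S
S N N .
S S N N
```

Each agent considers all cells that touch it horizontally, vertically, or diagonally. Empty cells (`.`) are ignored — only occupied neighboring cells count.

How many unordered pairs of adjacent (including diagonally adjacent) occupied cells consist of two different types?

13

Scan each occupied cell's neighbors to the right and below (and the two forward diagonals) so each pair is counted once.
Row 0: S(0,0)–S(0,1)= S(0,1)–S(0,2)= S(0,1)–S(1,2)= S(0,2)–N(0,3)≠ S(0,2)–S(1,2)= N(0,3)–S(1,2)≠  → 2/6 unlike.
Row 1: S(1,2)–N(2,2)≠ S(1,2)–S(2,3)= S(1,2)–N(2,1)≠  → 2/3 unlike.
Row 2: N(2,0)–N(2,1)= N(2,0)–S(3,0)≠ N(2,0)–N(3,1)= N(2,1)–N(2,2)= N(2,1)–N(3,1)= N(2,1)–N(3,2)= N(2,1)–S(3,0)≠ N(2,2)–S(2,3)≠ N(2,2)–N(3,2)= N(2,2)–N(3,1)= S(2,3)–N(3,2)≠  → 4/11 unlike.
Row 3: S(3,0)–N(3,1)≠ S(3,0)–S(4,0)= S(3,0)–S(4,1)= N(3,1)–N(3,2)= N(3,1)–S(4,1)≠ N(3,1)–N(4,2)= N(3,1)–S(4,0)≠ N(3,2)–N(4,2)= N(3,2)–N(4,3)= N(3,2)–S(4,1)≠  → 4/10 unlike.
Row 4: S(4,0)–S(4,1)= S(4,1)–N(4,2)≠ N(4,2)–N(4,3)=  → 1/3 unlike.
Total adjacent occupied pairs: 33; unlike-type pairs: 13.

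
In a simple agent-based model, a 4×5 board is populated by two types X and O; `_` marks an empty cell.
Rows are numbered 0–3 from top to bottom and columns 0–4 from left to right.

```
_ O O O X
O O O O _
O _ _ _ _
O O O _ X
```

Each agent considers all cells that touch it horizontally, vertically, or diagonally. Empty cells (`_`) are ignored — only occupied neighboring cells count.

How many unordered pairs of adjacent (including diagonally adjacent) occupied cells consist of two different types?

2

Scan each occupied cell's neighbors to the right and below (and the two forward diagonals) so each pair is counted once.
Row 0: O(0,1)–O(0,2)= O(0,1)–O(1,1)= O(0,1)–O(1,2)= O(0,1)–O(1,0)= O(0,2)–O(0,3)= O(0,2)–O(1,2)= O(0,2)–O(1,3)= O(0,2)–O(1,1)= O(0,3)–X(0,4)≠ O(0,3)–O(1,3)= O(0,3)–O(1,2)= X(0,4)–O(1,3)≠  → 2/12 unlike.
Row 1: O(1,0)–O(1,1)= O(1,0)–O(2,0)= O(1,1)–O(1,2)= O(1,1)–O(2,0)= O(1,2)–O(1,3)=  → 0/5 unlike.
Row 2: O(2,0)–O(3,0)= O(2,0)–O(3,1)=  → 0/2 unlike.
Row 3: O(3,0)–O(3,1)= O(3,1)–O(3,2)=  → 0/2 unlike.
Total adjacent occupied pairs: 21; unlike-type pairs: 2.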